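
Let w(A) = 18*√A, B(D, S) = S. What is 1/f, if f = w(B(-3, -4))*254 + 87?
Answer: 29/27873435 - 1016*I/9291145 ≈ 1.0404e-6 - 0.00010935*I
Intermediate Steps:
f = 87 + 9144*I (f = (18*√(-4))*254 + 87 = (18*(2*I))*254 + 87 = (36*I)*254 + 87 = 9144*I + 87 = 87 + 9144*I ≈ 87.0 + 9144.0*I)
1/f = 1/(87 + 9144*I) = (87 - 9144*I)/83620305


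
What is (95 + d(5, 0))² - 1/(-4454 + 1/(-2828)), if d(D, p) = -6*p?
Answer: 113678117653/12595913 ≈ 9025.0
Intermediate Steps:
(95 + d(5, 0))² - 1/(-4454 + 1/(-2828)) = (95 - 6*0)² - 1/(-4454 + 1/(-2828)) = (95 + 0)² - 1/(-4454 - 1/2828) = 95² - 1/(-12595913/2828) = 9025 - 1*(-2828/12595913) = 9025 + 2828/12595913 = 113678117653/12595913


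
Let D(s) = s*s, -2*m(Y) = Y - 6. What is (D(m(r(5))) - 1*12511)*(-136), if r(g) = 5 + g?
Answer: 1700952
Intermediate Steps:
m(Y) = 3 - Y/2 (m(Y) = -(Y - 6)/2 = -(-6 + Y)/2 = 3 - Y/2)
D(s) = s²
(D(m(r(5))) - 1*12511)*(-136) = ((3 - (5 + 5)/2)² - 1*12511)*(-136) = ((3 - ½*10)² - 12511)*(-136) = ((3 - 5)² - 12511)*(-136) = ((-2)² - 12511)*(-136) = (4 - 12511)*(-136) = -12507*(-136) = 1700952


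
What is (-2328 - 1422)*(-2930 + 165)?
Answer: 10368750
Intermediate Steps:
(-2328 - 1422)*(-2930 + 165) = -3750*(-2765) = 10368750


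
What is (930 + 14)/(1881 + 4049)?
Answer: 472/2965 ≈ 0.15919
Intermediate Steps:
(930 + 14)/(1881 + 4049) = 944/5930 = 944*(1/5930) = 472/2965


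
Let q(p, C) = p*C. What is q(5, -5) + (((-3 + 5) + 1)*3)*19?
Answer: 146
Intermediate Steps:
q(p, C) = C*p
q(5, -5) + (((-3 + 5) + 1)*3)*19 = -5*5 + (((-3 + 5) + 1)*3)*19 = -25 + ((2 + 1)*3)*19 = -25 + (3*3)*19 = -25 + 9*19 = -25 + 171 = 146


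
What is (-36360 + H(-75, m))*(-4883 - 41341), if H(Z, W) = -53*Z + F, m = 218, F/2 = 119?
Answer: 1485962928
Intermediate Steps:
F = 238 (F = 2*119 = 238)
H(Z, W) = 238 - 53*Z (H(Z, W) = -53*Z + 238 = 238 - 53*Z)
(-36360 + H(-75, m))*(-4883 - 41341) = (-36360 + (238 - 53*(-75)))*(-4883 - 41341) = (-36360 + (238 + 3975))*(-46224) = (-36360 + 4213)*(-46224) = -32147*(-46224) = 1485962928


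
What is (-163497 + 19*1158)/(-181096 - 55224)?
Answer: 28299/47264 ≈ 0.59874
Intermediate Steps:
(-163497 + 19*1158)/(-181096 - 55224) = (-163497 + 22002)/(-236320) = -141495*(-1/236320) = 28299/47264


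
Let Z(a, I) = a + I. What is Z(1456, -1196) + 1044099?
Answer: 1044359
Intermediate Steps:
Z(a, I) = I + a
Z(1456, -1196) + 1044099 = (-1196 + 1456) + 1044099 = 260 + 1044099 = 1044359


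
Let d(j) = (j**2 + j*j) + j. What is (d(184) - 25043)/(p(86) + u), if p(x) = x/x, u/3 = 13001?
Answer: 42853/39004 ≈ 1.0987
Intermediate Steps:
u = 39003 (u = 3*13001 = 39003)
d(j) = j + 2*j**2 (d(j) = (j**2 + j**2) + j = 2*j**2 + j = j + 2*j**2)
p(x) = 1
(d(184) - 25043)/(p(86) + u) = (184*(1 + 2*184) - 25043)/(1 + 39003) = (184*(1 + 368) - 25043)/39004 = (184*369 - 25043)*(1/39004) = (67896 - 25043)*(1/39004) = 42853*(1/39004) = 42853/39004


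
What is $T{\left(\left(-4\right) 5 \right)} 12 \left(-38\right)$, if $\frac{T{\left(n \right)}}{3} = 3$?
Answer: $-4104$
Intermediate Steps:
$T{\left(n \right)} = 9$ ($T{\left(n \right)} = 3 \cdot 3 = 9$)
$T{\left(\left(-4\right) 5 \right)} 12 \left(-38\right) = 9 \cdot 12 \left(-38\right) = 108 \left(-38\right) = -4104$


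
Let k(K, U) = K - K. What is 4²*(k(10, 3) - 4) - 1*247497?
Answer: -247561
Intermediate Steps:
k(K, U) = 0
4²*(k(10, 3) - 4) - 1*247497 = 4²*(0 - 4) - 1*247497 = 16*(-4) - 247497 = -64 - 247497 = -247561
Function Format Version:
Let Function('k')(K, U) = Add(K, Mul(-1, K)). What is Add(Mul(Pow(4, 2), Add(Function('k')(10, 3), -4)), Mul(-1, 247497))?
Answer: -247561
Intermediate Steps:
Function('k')(K, U) = 0
Add(Mul(Pow(4, 2), Add(Function('k')(10, 3), -4)), Mul(-1, 247497)) = Add(Mul(Pow(4, 2), Add(0, -4)), Mul(-1, 247497)) = Add(Mul(16, -4), -247497) = Add(-64, -247497) = -247561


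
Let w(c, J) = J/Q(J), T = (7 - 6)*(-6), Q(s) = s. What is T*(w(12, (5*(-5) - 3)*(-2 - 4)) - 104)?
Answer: 618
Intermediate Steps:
T = -6 (T = 1*(-6) = -6)
w(c, J) = 1 (w(c, J) = J/J = 1)
T*(w(12, (5*(-5) - 3)*(-2 - 4)) - 104) = -6*(1 - 104) = -6*(-103) = 618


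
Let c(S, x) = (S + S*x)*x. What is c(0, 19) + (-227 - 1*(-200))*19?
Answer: -513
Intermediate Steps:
c(S, x) = x*(S + S*x)
c(0, 19) + (-227 - 1*(-200))*19 = 0*19*(1 + 19) + (-227 - 1*(-200))*19 = 0*19*20 + (-227 + 200)*19 = 0 - 27*19 = 0 - 513 = -513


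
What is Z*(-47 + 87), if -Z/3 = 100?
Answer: -12000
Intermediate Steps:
Z = -300 (Z = -3*100 = -300)
Z*(-47 + 87) = -300*(-47 + 87) = -300*40 = -12000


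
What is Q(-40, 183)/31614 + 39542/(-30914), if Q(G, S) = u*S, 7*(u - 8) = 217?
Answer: -171574595/162885866 ≈ -1.0533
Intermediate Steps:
u = 39 (u = 8 + (⅐)*217 = 8 + 31 = 39)
Q(G, S) = 39*S
Q(-40, 183)/31614 + 39542/(-30914) = (39*183)/31614 + 39542/(-30914) = 7137*(1/31614) + 39542*(-1/30914) = 2379/10538 - 19771/15457 = -171574595/162885866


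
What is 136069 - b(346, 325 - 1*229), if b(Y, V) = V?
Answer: 135973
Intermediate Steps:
136069 - b(346, 325 - 1*229) = 136069 - (325 - 1*229) = 136069 - (325 - 229) = 136069 - 1*96 = 136069 - 96 = 135973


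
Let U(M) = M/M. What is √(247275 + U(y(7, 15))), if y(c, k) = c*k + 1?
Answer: 2*√61819 ≈ 497.27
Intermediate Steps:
y(c, k) = 1 + c*k
U(M) = 1
√(247275 + U(y(7, 15))) = √(247275 + 1) = √247276 = 2*√61819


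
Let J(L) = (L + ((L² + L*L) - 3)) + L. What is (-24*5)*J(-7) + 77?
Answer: -9643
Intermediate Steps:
J(L) = -3 + 2*L + 2*L² (J(L) = (L + ((L² + L²) - 3)) + L = (L + (2*L² - 3)) + L = (L + (-3 + 2*L²)) + L = (-3 + L + 2*L²) + L = -3 + 2*L + 2*L²)
(-24*5)*J(-7) + 77 = (-24*5)*(-3 + 2*(-7) + 2*(-7)²) + 77 = -120*(-3 - 14 + 2*49) + 77 = -120*(-3 - 14 + 98) + 77 = -120*81 + 77 = -9720 + 77 = -9643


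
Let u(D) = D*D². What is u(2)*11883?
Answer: 95064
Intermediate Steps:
u(D) = D³
u(2)*11883 = 2³*11883 = 8*11883 = 95064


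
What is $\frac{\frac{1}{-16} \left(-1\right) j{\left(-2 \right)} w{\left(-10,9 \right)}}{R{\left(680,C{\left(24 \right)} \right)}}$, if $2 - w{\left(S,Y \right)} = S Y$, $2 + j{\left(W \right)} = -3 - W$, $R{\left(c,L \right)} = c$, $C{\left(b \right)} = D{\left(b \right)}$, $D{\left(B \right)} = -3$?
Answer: $- \frac{69}{2720} \approx -0.025368$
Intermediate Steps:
$C{\left(b \right)} = -3$
$j{\left(W \right)} = -5 - W$ ($j{\left(W \right)} = -2 - \left(3 + W\right) = -5 - W$)
$w{\left(S,Y \right)} = 2 - S Y$
$\frac{\frac{1}{-16} \left(-1\right) j{\left(-2 \right)} w{\left(-10,9 \right)}}{R{\left(680,C{\left(24 \right)} \right)}} = \frac{\frac{1}{-16} \left(-1\right) \left(-5 - -2\right) \left(2 - \left(-10\right) 9\right)}{680} = \left(- \frac{1}{16}\right) \left(-1\right) \left(-5 + 2\right) \left(2 + 90\right) \frac{1}{680} = \frac{1}{16} \left(-3\right) 92 \cdot \frac{1}{680} = \left(- \frac{3}{16}\right) 92 \cdot \frac{1}{680} = \left(- \frac{69}{4}\right) \frac{1}{680} = - \frac{69}{2720}$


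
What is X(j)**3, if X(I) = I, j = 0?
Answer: 0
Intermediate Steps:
X(j)**3 = 0**3 = 0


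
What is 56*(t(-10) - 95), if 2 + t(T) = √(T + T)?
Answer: -5432 + 112*I*√5 ≈ -5432.0 + 250.44*I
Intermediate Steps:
t(T) = -2 + √2*√T (t(T) = -2 + √(T + T) = -2 + √(2*T) = -2 + √2*√T)
56*(t(-10) - 95) = 56*((-2 + √2*√(-10)) - 95) = 56*((-2 + √2*(I*√10)) - 95) = 56*((-2 + 2*I*√5) - 95) = 56*(-97 + 2*I*√5) = -5432 + 112*I*√5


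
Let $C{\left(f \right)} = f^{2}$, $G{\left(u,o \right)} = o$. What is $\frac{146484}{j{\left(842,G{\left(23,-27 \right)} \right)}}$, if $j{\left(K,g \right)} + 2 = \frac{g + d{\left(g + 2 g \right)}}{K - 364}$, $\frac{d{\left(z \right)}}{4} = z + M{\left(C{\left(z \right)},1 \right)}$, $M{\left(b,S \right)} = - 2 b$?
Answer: $- \frac{70019352}{53795} \approx -1301.6$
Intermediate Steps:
$d{\left(z \right)} = - 8 z^{2} + 4 z$ ($d{\left(z \right)} = 4 \left(z - 2 z^{2}\right) = - 8 z^{2} + 4 z$)
$j{\left(K,g \right)} = -2 + \frac{g + 12 g \left(1 - 6 g\right)}{-364 + K}$ ($j{\left(K,g \right)} = -2 + \frac{g + 4 \left(g + 2 g\right) \left(1 - 2 \left(g + 2 g\right)\right)}{K - 364} = -2 + \frac{g + 4 \cdot 3 g \left(1 - 2 \cdot 3 g\right)}{-364 + K} = -2 + \frac{g + 4 \cdot 3 g \left(1 - 6 g\right)}{-364 + K} = -2 + \frac{g + 12 g \left(1 - 6 g\right)}{-364 + K}$)
$\frac{146484}{j{\left(842,G{\left(23,-27 \right)} \right)}} = \frac{146484}{\frac{1}{-364 + 842} \left(728 - 72 \left(-27\right)^{2} - 1684 + 13 \left(-27\right)\right)} = \frac{146484}{\frac{1}{478} \left(728 - 52488 - 1684 - 351\right)} = \frac{146484}{\frac{1}{478} \left(-53795\right)} = \frac{146484}{- \frac{53795}{478}} = 146484 \left(- \frac{478}{53795}\right) = - \frac{70019352}{53795}$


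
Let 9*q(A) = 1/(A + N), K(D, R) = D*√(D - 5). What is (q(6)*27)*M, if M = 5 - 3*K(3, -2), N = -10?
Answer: -15/4 + 27*I*√2/4 ≈ -3.75 + 9.5459*I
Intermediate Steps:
K(D, R) = D*√(-5 + D)
M = 5 - 9*I*√2 (M = 5 - 9*√(-5 + 3) = 5 - 9*√(-2) = 5 - 9*I*√2 ≈ 5.0 - 12.728*I)
q(A) = 1/(9*(-10 + A)) (q(A) = 1/(9*(A - 10)) = 1/(9*(-10 + A)))
(q(6)*27)*M = ((1/(9*(-10 + 6)))*27)*(5 - 9*I*√2) = (((⅑)/(-4))*27)*(5 - 9*I*√2) = (((⅑)*(-¼))*27)*(5 - 9*I*√2) = (-1/36*27)*(5 - 9*I*√2) = -3*(5 - 9*I*√2)/4 = -15/4 + 27*I*√2/4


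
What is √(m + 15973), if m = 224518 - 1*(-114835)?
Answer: √355326 ≈ 596.09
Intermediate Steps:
m = 339353 (m = 224518 + 114835 = 339353)
√(m + 15973) = √(339353 + 15973) = √355326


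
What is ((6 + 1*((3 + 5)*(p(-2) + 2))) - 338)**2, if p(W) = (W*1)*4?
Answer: 144400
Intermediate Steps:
p(W) = 4*W (p(W) = W*4 = 4*W)
((6 + 1*((3 + 5)*(p(-2) + 2))) - 338)**2 = ((6 + 1*((3 + 5)*(4*(-2) + 2))) - 338)**2 = ((6 + 1*(8*(-8 + 2))) - 338)**2 = ((6 + 1*(8*(-6))) - 338)**2 = ((6 + 1*(-48)) - 338)**2 = ((6 - 48) - 338)**2 = (-42 - 338)**2 = (-380)**2 = 144400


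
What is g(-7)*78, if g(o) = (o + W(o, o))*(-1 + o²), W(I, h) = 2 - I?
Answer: 7488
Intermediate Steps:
g(o) = -2 + 2*o² (g(o) = (o + (2 - o))*(-1 + o²) = 2*(-1 + o²) = -2 + 2*o²)
g(-7)*78 = (-2 + 2*(-7)²)*78 = (-2 + 2*49)*78 = (-2 + 98)*78 = 96*78 = 7488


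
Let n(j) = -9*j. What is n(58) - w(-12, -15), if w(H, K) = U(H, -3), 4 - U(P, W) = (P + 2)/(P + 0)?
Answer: -3151/6 ≈ -525.17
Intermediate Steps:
U(P, W) = 4 - (2 + P)/P (U(P, W) = 4 - (P + 2)/(P + 0) = 4 - (2 + P)/P)
w(H, K) = 3 - 2/H
n(58) - w(-12, -15) = -9*58 - (3 - 2/(-12)) = -522 - (3 - 2*(-1/12)) = -522 - (3 + ⅙) = -522 - 1*19/6 = -522 - 19/6 = -3151/6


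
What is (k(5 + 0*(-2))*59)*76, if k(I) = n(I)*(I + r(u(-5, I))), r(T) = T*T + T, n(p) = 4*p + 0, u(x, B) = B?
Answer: 3138800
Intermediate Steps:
n(p) = 4*p
r(T) = T + T² (r(T) = T² + T = T + T²)
k(I) = 4*I*(I + I*(1 + I)) (k(I) = (4*I)*(I + I*(1 + I)) = 4*I*(I + I*(1 + I)))
(k(5 + 0*(-2))*59)*76 = ((4*(5 + 0*(-2))²*(2 + (5 + 0*(-2))))*59)*76 = ((4*(5 + 0)²*(2 + (5 + 0)))*59)*76 = ((4*5²*(2 + 5))*59)*76 = ((4*25*7)*59)*76 = (700*59)*76 = 41300*76 = 3138800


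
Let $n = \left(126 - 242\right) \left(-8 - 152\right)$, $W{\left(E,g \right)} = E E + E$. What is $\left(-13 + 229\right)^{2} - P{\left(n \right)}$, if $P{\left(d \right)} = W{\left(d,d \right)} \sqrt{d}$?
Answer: $46656 - 2755937280 \sqrt{290} \approx -4.6932 \cdot 10^{10}$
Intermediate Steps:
$W{\left(E,g \right)} = E + E^{2}$ ($W{\left(E,g \right)} = E^{2} + E = E + E^{2}$)
$n = 18560$ ($n = \left(-116\right) \left(-160\right) = 18560$)
$P{\left(d \right)} = d^{\frac{3}{2}} \left(1 + d\right)$ ($P{\left(d \right)} = d \left(1 + d\right) \sqrt{d} = d^{\frac{3}{2}} \left(1 + d\right)$)
$\left(-13 + 229\right)^{2} - P{\left(n \right)} = \left(-13 + 229\right)^{2} - 18560^{\frac{3}{2}} \left(1 + 18560\right) = 216^{2} - 148480 \sqrt{290} \cdot 18561 = 46656 - 2755937280 \sqrt{290}$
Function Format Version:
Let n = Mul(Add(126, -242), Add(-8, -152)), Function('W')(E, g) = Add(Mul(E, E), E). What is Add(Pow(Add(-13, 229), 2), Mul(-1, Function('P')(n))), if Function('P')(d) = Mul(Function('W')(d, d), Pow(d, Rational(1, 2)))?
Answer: Add(46656, Mul(-2755937280, Pow(290, Rational(1, 2)))) ≈ -4.6932e+10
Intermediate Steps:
Function('W')(E, g) = Add(E, Pow(E, 2)) (Function('W')(E, g) = Add(Pow(E, 2), E) = Add(E, Pow(E, 2)))
n = 18560 (n = Mul(-116, -160) = 18560)
Function('P')(d) = Mul(Pow(d, Rational(3, 2)), Add(1, d)) (Function('P')(d) = Mul(Mul(d, Add(1, d)), Pow(d, Rational(1, 2))) = Mul(Pow(d, Rational(3, 2)), Add(1, d)))
Add(Pow(Add(-13, 229), 2), Mul(-1, Function('P')(n))) = Add(Pow(Add(-13, 229), 2), Mul(-1, Mul(Pow(18560, Rational(3, 2)), Add(1, 18560)))) = Add(Pow(216, 2), Mul(-1, Mul(Mul(148480, Pow(290, Rational(1, 2))), 18561))) = Add(46656, Mul(-1, Mul(2755937280, Pow(290, Rational(1, 2))))) = Add(46656, Mul(-2755937280, Pow(290, Rational(1, 2))))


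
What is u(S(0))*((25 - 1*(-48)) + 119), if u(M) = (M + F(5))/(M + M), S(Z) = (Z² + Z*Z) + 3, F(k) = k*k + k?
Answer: 1056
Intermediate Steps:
F(k) = k + k² (F(k) = k² + k = k + k²)
S(Z) = 3 + 2*Z² (S(Z) = (Z² + Z²) + 3 = 2*Z² + 3 = 3 + 2*Z²)
u(M) = (30 + M)/(2*M) (u(M) = (M + 5*(1 + 5))/(M + M) = (M + 5*6)/((2*M)) = (M + 30)*(1/(2*M)) = (30 + M)*(1/(2*M)) = (30 + M)/(2*M))
u(S(0))*((25 - 1*(-48)) + 119) = ((30 + (3 + 2*0²))/(2*(3 + 2*0²)))*((25 - 1*(-48)) + 119) = ((30 + (3 + 2*0))/(2*(3 + 2*0)))*((25 + 48) + 119) = ((30 + (3 + 0))/(2*(3 + 0)))*(73 + 119) = ((½)*(30 + 3)/3)*192 = ((½)*(⅓)*33)*192 = (11/2)*192 = 1056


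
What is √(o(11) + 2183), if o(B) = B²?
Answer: 48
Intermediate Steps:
√(o(11) + 2183) = √(11² + 2183) = √(121 + 2183) = √2304 = 48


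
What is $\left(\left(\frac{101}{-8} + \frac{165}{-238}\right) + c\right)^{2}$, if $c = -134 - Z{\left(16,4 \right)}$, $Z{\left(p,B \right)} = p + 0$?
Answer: $\frac{24173719441}{906304} \approx 26673.0$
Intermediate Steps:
$Z{\left(p,B \right)} = p$
$c = -150$ ($c = -134 - 16 = -150$)
$\left(\left(\frac{101}{-8} + \frac{165}{-238}\right) + c\right)^{2} = \left(\left(\frac{101}{-8} + \frac{165}{-238}\right) - 150\right)^{2} = \left(\left(101 \left(- \frac{1}{8}\right) + 165 \left(- \frac{1}{238}\right)\right) - 150\right)^{2} = \left(\left(- \frac{101}{8} - \frac{165}{238}\right) - 150\right)^{2} = \left(- \frac{12679}{952} - 150\right)^{2} = \left(- \frac{155479}{952}\right)^{2} = \frac{24173719441}{906304}$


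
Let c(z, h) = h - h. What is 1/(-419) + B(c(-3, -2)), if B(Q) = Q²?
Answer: -1/419 ≈ -0.0023866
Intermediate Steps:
c(z, h) = 0
1/(-419) + B(c(-3, -2)) = 1/(-419) + 0² = -1/419 + 0 = -1/419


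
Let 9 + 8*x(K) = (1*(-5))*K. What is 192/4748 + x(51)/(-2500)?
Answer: 159171/2967500 ≈ 0.053638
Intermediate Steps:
x(K) = -9/8 - 5*K/8 (x(K) = -9/8 + ((1*(-5))*K)/8 = -9/8 + (-5*K)/8 = -9/8 - 5*K/8)
192/4748 + x(51)/(-2500) = 192/4748 + (-9/8 - 5/8*51)/(-2500) = 192*(1/4748) + (-9/8 - 255/8)*(-1/2500) = 48/1187 - 33*(-1/2500) = 48/1187 + 33/2500 = 159171/2967500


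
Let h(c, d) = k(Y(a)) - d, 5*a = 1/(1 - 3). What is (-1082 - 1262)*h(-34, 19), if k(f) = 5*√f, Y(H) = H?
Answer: 44536 - 1172*I*√10 ≈ 44536.0 - 3706.2*I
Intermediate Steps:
a = -⅒ (a = 1/(5*(1 - 3)) = (⅕)/(-2) = (⅕)*(-½) = -⅒ ≈ -0.10000)
h(c, d) = -d + I*√10/2 (h(c, d) = 5*√(-⅒) - d = 5*(I*√10/10) - d = I*√10/2 - d = -d + I*√10/2)
(-1082 - 1262)*h(-34, 19) = (-1082 - 1262)*(-1*19 + I*√10/2) = -2344*(-19 + I*√10/2) = 44536 - 1172*I*√10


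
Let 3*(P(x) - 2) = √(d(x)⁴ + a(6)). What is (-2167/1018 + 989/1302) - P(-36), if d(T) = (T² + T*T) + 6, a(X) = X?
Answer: -1116376/331359 - √45557154156822/3 ≈ -2.2499e+6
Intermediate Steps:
d(T) = 6 + 2*T² (d(T) = (T² + T²) + 6 = 2*T² + 6 = 6 + 2*T²)
P(x) = 2 + √(6 + (6 + 2*x²)⁴)/3 (P(x) = 2 + √((6 + 2*x²)⁴ + 6)/3 = 2 + √(6 + (6 + 2*x²)⁴)/3)
(-2167/1018 + 989/1302) - P(-36) = (-2167/1018 + 989/1302) - (2 + √(6 + 16*(3 + (-36)²)⁴)/3) = (-2167*1/1018 + 989*(1/1302)) - (2 + √(6 + 16*(3 + 1296)⁴)/3) = (-2167/1018 + 989/1302) - (2 + √(6 + 16*1299⁴)/3) = -453658/331359 - (2 + √(6 + 16*2847322134801)/3) = -453658/331359 - (2 + √(6 + 45557154156816)/3) = -453658/331359 - (2 + √45557154156822/3) = -453658/331359 + (-2 - √45557154156822/3) = -1116376/331359 - √45557154156822/3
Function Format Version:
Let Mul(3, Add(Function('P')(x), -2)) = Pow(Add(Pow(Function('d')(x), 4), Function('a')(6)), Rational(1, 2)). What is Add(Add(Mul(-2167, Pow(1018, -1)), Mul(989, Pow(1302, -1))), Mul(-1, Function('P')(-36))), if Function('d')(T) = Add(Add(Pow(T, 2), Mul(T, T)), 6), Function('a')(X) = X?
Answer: Add(Rational(-1116376, 331359), Mul(Rational(-1, 3), Pow(45557154156822, Rational(1, 2)))) ≈ -2.2499e+6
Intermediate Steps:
Function('d')(T) = Add(6, Mul(2, Pow(T, 2))) (Function('d')(T) = Add(Add(Pow(T, 2), Pow(T, 2)), 6) = Add(Mul(2, Pow(T, 2)), 6) = Add(6, Mul(2, Pow(T, 2))))
Function('P')(x) = Add(2, Mul(Rational(1, 3), Pow(Add(6, Pow(Add(6, Mul(2, Pow(x, 2))), 4)), Rational(1, 2)))) (Function('P')(x) = Add(2, Mul(Rational(1, 3), Pow(Add(Pow(Add(6, Mul(2, Pow(x, 2))), 4), 6), Rational(1, 2)))) = Add(2, Mul(Rational(1, 3), Pow(Add(6, Pow(Add(6, Mul(2, Pow(x, 2))), 4)), Rational(1, 2)))))
Add(Add(Mul(-2167, Pow(1018, -1)), Mul(989, Pow(1302, -1))), Mul(-1, Function('P')(-36))) = Add(Add(Mul(-2167, Pow(1018, -1)), Mul(989, Pow(1302, -1))), Mul(-1, Add(2, Mul(Rational(1, 3), Pow(Add(6, Mul(16, Pow(Add(3, Pow(-36, 2)), 4))), Rational(1, 2)))))) = Add(Add(Mul(-2167, Rational(1, 1018)), Mul(989, Rational(1, 1302))), Mul(-1, Add(2, Mul(Rational(1, 3), Pow(Add(6, Mul(16, Pow(Add(3, 1296), 4))), Rational(1, 2)))))) = Add(Add(Rational(-2167, 1018), Rational(989, 1302)), Mul(-1, Add(2, Mul(Rational(1, 3), Pow(Add(6, Mul(16, Pow(1299, 4))), Rational(1, 2)))))) = Add(Rational(-453658, 331359), Mul(-1, Add(2, Mul(Rational(1, 3), Pow(Add(6, Mul(16, 2847322134801)), Rational(1, 2)))))) = Add(Rational(-453658, 331359), Mul(-1, Add(2, Mul(Rational(1, 3), Pow(Add(6, 45557154156816), Rational(1, 2)))))) = Add(Rational(-453658, 331359), Mul(-1, Add(2, Mul(Rational(1, 3), Pow(45557154156822, Rational(1, 2)))))) = Add(Rational(-453658, 331359), Add(-2, Mul(Rational(-1, 3), Pow(45557154156822, Rational(1, 2))))) = Add(Rational(-1116376, 331359), Mul(Rational(-1, 3), Pow(45557154156822, Rational(1, 2))))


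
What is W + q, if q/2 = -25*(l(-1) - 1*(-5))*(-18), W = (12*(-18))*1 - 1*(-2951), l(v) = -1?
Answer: 6335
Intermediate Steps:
W = 2735 (W = -216*1 + 2951 = -216 + 2951 = 2735)
q = 3600 (q = 2*(-25*(-1 - 1*(-5))*(-18)) = 2*(-25*(-1 + 5)*(-18)) = 2*(-25*4*(-18)) = 2*(-100*(-18)) = 2*1800 = 3600)
W + q = 2735 + 3600 = 6335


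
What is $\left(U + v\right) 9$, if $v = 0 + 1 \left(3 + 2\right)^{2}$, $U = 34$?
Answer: $531$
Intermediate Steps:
$v = 25$ ($v = 0 + 1 \cdot 5^{2} = 0 + 1 \cdot 25 = 0 + 25 = 25$)
$\left(U + v\right) 9 = \left(34 + 25\right) 9 = 59 \cdot 9 = 531$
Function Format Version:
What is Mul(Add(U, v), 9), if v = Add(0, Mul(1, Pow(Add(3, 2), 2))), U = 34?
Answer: 531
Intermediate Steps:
v = 25 (v = Add(0, Mul(1, Pow(5, 2))) = Add(0, Mul(1, 25)) = Add(0, 25) = 25)
Mul(Add(U, v), 9) = Mul(Add(34, 25), 9) = Mul(59, 9) = 531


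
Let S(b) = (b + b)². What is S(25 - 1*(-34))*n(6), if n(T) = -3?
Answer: -41772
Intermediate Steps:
S(b) = 4*b² (S(b) = (2*b)² = 4*b²)
S(25 - 1*(-34))*n(6) = (4*(25 - 1*(-34))²)*(-3) = (4*(25 + 34)²)*(-3) = (4*59²)*(-3) = (4*3481)*(-3) = 13924*(-3) = -41772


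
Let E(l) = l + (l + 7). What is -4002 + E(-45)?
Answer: -4085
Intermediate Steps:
E(l) = 7 + 2*l (E(l) = l + (7 + l) = 7 + 2*l)
-4002 + E(-45) = -4002 + (7 + 2*(-45)) = -4002 + (7 - 90) = -4002 - 83 = -4085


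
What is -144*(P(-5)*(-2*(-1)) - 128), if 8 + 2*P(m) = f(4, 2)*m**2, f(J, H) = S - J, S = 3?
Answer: 23184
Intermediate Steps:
f(J, H) = 3 - J
P(m) = -4 - m**2/2 (P(m) = -4 + ((3 - 1*4)*m**2)/2 = -4 + ((3 - 4)*m**2)/2 = -4 + (-m**2)/2 = -4 - m**2/2)
-144*(P(-5)*(-2*(-1)) - 128) = -144*((-4 - 1/2*(-5)**2)*(-2*(-1)) - 128) = -144*((-4 - 1/2*25)*2 - 128) = -144*((-4 - 25/2)*2 - 128) = -144*(-33/2*2 - 128) = -144*(-33 - 128) = -144*(-161) = 23184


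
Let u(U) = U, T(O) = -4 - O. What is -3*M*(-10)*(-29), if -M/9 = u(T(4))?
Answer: -62640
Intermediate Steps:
M = 72 (M = -9*(-4 - 1*4) = -9*(-4 - 4) = -9*(-8) = 72)
-3*M*(-10)*(-29) = -3*72*(-10)*(-29) = -(-2160)*(-29) = -3*20880 = -62640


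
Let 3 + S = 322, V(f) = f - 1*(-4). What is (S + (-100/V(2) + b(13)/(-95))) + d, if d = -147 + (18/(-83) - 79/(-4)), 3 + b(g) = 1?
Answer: 16547857/94620 ≈ 174.89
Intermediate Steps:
b(g) = -2 (b(g) = -3 + 1 = -2)
V(f) = 4 + f (V(f) = f + 4 = 4 + f)
S = 319 (S = -3 + 322 = 319)
d = -42319/332 (d = -147 + (18*(-1/83) - 79*(-¼)) = -147 + (-18/83 + 79/4) = -147 + 6485/332 = -42319/332 ≈ -127.47)
(S + (-100/V(2) + b(13)/(-95))) + d = (319 + (-100/(4 + 2) - 2/(-95))) - 42319/332 = (319 + (-100/6 - 2*(-1/95))) - 42319/332 = (319 + (-100*⅙ + 2/95)) - 42319/332 = (319 + (-50/3 + 2/95)) - 42319/332 = (319 - 4744/285) - 42319/332 = 86171/285 - 42319/332 = 16547857/94620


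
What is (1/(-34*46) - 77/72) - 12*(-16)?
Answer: 5375059/28152 ≈ 190.93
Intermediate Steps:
(1/(-34*46) - 77/72) - 12*(-16) = (-1/34*1/46 - 77*1/72) + 192 = (-1/1564 - 77/72) + 192 = -30125/28152 + 192 = 5375059/28152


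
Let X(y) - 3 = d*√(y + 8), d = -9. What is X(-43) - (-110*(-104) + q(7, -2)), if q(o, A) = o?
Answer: -11444 - 9*I*√35 ≈ -11444.0 - 53.245*I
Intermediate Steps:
X(y) = 3 - 9*√(8 + y) (X(y) = 3 - 9*√(y + 8) = 3 - 9*√(8 + y))
X(-43) - (-110*(-104) + q(7, -2)) = (3 - 9*√(8 - 43)) - (-110*(-104) + 7) = (3 - 9*I*√35) - (11440 + 7) = (3 - 9*I*√35) - 1*11447 = (3 - 9*I*√35) - 11447 = -11444 - 9*I*√35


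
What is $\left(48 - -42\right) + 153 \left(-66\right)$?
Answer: $-10008$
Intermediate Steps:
$\left(48 - -42\right) + 153 \left(-66\right) = \left(48 + 42\right) - 10098 = 90 - 10098 = -10008$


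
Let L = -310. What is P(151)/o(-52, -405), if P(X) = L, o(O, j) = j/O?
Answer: -3224/81 ≈ -39.802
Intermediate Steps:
P(X) = -310
P(151)/o(-52, -405) = -310/((-405/(-52))) = -310/((-405*(-1/52))) = -310/405/52 = -310*52/405 = -3224/81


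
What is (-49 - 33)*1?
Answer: -82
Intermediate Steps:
(-49 - 33)*1 = -82*1 = -82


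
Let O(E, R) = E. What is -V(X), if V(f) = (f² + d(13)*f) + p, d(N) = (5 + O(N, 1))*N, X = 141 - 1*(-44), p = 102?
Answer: -77617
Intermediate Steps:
X = 185 (X = 141 + 44 = 185)
d(N) = N*(5 + N) (d(N) = (5 + N)*N = N*(5 + N))
V(f) = 102 + f² + 234*f (V(f) = (f² + (13*(5 + 13))*f) + 102 = (f² + (13*18)*f) + 102 = (f² + 234*f) + 102 = 102 + f² + 234*f)
-V(X) = -(102 + 185² + 234*185) = -(102 + 34225 + 43290) = -1*77617 = -77617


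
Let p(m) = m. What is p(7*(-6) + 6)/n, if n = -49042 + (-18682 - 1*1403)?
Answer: 36/69127 ≈ 0.00052078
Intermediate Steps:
n = -69127 (n = -49042 + (-18682 - 1403) = -49042 - 20085 = -69127)
p(7*(-6) + 6)/n = (7*(-6) + 6)/(-69127) = (-42 + 6)*(-1/69127) = -36*(-1/69127) = 36/69127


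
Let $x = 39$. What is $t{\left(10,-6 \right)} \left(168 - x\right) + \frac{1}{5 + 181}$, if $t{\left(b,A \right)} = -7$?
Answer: $- \frac{167957}{186} \approx -902.99$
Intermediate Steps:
$t{\left(10,-6 \right)} \left(168 - x\right) + \frac{1}{5 + 181} = - 7 \left(168 - 39\right) + \frac{1}{5 + 181} = - 7 \left(168 - 39\right) + \frac{1}{186} = \left(-7\right) 129 + \frac{1}{186} = -903 + \frac{1}{186} = - \frac{167957}{186}$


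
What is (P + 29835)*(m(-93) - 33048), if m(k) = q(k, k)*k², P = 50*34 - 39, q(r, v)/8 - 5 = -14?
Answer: -20654320896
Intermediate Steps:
q(r, v) = -72 (q(r, v) = 40 + 8*(-14) = 40 - 112 = -72)
P = 1661 (P = 1700 - 39 = 1661)
m(k) = -72*k²
(P + 29835)*(m(-93) - 33048) = (1661 + 29835)*(-72*(-93)² - 33048) = 31496*(-72*8649 - 33048) = 31496*(-622728 - 33048) = 31496*(-655776) = -20654320896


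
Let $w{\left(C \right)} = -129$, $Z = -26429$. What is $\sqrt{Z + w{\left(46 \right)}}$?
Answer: $7 i \sqrt{542} \approx 162.97 i$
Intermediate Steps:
$\sqrt{Z + w{\left(46 \right)}} = \sqrt{-26429 - 129} = \sqrt{-26558} = 7 i \sqrt{542}$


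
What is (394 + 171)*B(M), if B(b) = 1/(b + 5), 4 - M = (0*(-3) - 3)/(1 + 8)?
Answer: 1695/28 ≈ 60.536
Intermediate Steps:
M = 13/3 (M = 4 - (0*(-3) - 3)/(1 + 8) = 4 - (0 - 3)/9 = 4 - (-3)/9 = 4 - 1*(-⅓) = 4 + ⅓ = 13/3 ≈ 4.3333)
B(b) = 1/(5 + b)
(394 + 171)*B(M) = (394 + 171)/(5 + 13/3) = 565/(28/3) = 565*(3/28) = 1695/28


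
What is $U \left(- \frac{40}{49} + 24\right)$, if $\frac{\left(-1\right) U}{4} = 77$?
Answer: $- \frac{49984}{7} \approx -7140.6$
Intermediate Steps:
$U = -308$ ($U = \left(-4\right) 77 = -308$)
$U \left(- \frac{40}{49} + 24\right) = - 308 \left(- \frac{40}{49} + 24\right) = \left(-308\right) \frac{1136}{49} = - \frac{49984}{7}$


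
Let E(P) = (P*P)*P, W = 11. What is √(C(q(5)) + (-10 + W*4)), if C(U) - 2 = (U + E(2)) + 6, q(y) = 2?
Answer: 2*√13 ≈ 7.2111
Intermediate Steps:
E(P) = P³ (E(P) = P²*P = P³)
C(U) = 16 + U (C(U) = 2 + ((U + 2³) + 6) = 2 + ((U + 8) + 6) = 2 + ((8 + U) + 6) = 2 + (14 + U) = 16 + U)
√(C(q(5)) + (-10 + W*4)) = √((16 + 2) + (-10 + 11*4)) = √(18 + (-10 + 44)) = √(18 + 34) = √52 = 2*√13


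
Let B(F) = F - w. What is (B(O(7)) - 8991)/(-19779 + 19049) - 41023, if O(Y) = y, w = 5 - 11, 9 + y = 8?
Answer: -14968902/365 ≈ -41011.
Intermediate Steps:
y = -1 (y = -9 + 8 = -1)
w = -6
O(Y) = -1
B(F) = 6 + F (B(F) = F - 1*(-6) = F + 6 = 6 + F)
(B(O(7)) - 8991)/(-19779 + 19049) - 41023 = ((6 - 1) - 8991)/(-19779 + 19049) - 41023 = (5 - 8991)/(-730) - 41023 = -8986*(-1/730) - 41023 = 4493/365 - 41023 = -14968902/365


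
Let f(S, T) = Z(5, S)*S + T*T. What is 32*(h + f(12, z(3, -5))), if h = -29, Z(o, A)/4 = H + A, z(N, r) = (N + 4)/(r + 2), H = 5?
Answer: 228224/9 ≈ 25358.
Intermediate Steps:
z(N, r) = (4 + N)/(2 + r)
Z(o, A) = 20 + 4*A (Z(o, A) = 4*(5 + A) = 20 + 4*A)
f(S, T) = T² + S*(20 + 4*S) (f(S, T) = (20 + 4*S)*S + T*T = S*(20 + 4*S) + T² = T² + S*(20 + 4*S))
32*(h + f(12, z(3, -5))) = 32*(-29 + (((4 + 3)/(2 - 5))² + 4*12*(5 + 12))) = 32*(-29 + ((7/(-3))² + 4*12*17)) = 32*(-29 + ((-⅓*7)² + 816)) = 32*(-29 + ((-7/3)² + 816)) = 32*(-29 + (49/9 + 816)) = 32*(-29 + 7393/9) = 32*(7132/9) = 228224/9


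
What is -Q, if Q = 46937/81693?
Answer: -46937/81693 ≈ -0.57455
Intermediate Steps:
Q = 46937/81693 (Q = 46937*(1/81693) = 46937/81693 ≈ 0.57455)
-Q = -1*46937/81693 = -46937/81693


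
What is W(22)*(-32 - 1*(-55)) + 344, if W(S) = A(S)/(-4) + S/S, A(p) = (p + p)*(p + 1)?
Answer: -5452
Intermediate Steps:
A(p) = 2*p*(1 + p) (A(p) = (2*p)*(1 + p) = 2*p*(1 + p))
W(S) = 1 - S*(1 + S)/2 (W(S) = (2*S*(1 + S))/(-4) + S/S = (2*S*(1 + S))*(-¼) + 1 = -S*(1 + S)/2 + 1 = 1 - S*(1 + S)/2)
W(22)*(-32 - 1*(-55)) + 344 = (1 - ½*22*(1 + 22))*(-32 - 1*(-55)) + 344 = (1 - ½*22*23)*(-32 + 55) + 344 = (1 - 253)*23 + 344 = -252*23 + 344 = -5796 + 344 = -5452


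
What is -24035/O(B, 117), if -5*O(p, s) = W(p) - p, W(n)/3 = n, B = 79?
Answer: 120175/158 ≈ 760.60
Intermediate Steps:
W(n) = 3*n
O(p, s) = -2*p/5 (O(p, s) = -(3*p - p)/5 = -2*p/5)
-24035/O(B, 117) = -24035/((-⅖*79)) = -24035/(-158/5) = -24035*(-5/158) = 120175/158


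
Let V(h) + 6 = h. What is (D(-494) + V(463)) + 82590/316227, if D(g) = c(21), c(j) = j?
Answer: 50413032/105409 ≈ 478.26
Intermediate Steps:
V(h) = -6 + h
D(g) = 21
(D(-494) + V(463)) + 82590/316227 = (21 + (-6 + 463)) + 82590/316227 = (21 + 457) + 82590*(1/316227) = 478 + 27530/105409 = 50413032/105409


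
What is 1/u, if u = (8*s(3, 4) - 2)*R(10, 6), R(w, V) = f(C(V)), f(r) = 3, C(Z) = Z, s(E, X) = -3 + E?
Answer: -1/6 ≈ -0.16667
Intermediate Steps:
R(w, V) = 3
u = -6 (u = (8*(-3 + 3) - 2)*3 = (8*0 - 2)*3 = (0 - 2)*3 = -2*3 = -6)
1/u = 1/(-6) = -1/6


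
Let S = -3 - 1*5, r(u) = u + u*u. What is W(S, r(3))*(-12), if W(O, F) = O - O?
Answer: 0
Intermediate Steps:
r(u) = u + u**2
S = -8 (S = -3 - 5 = -8)
W(O, F) = 0
W(S, r(3))*(-12) = 0*(-12) = 0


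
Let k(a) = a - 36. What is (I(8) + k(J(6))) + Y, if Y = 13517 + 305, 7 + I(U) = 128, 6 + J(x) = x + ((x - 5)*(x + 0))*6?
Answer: 13943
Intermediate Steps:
J(x) = -6 + x + 6*x*(-5 + x) (J(x) = -6 + (x + ((x - 5)*(x + 0))*6) = -6 + (x + ((-5 + x)*x)*6) = -6 + (x + (x*(-5 + x))*6) = -6 + (x + 6*x*(-5 + x)) = -6 + x + 6*x*(-5 + x))
I(U) = 121 (I(U) = -7 + 128 = 121)
k(a) = -36 + a
Y = 13822
(I(8) + k(J(6))) + Y = (121 + (-36 + (-6 - 29*6 + 6*6**2))) + 13822 = (121 + (-36 + (-6 - 174 + 6*36))) + 13822 = (121 + (-36 + (-6 - 174 + 216))) + 13822 = (121 + (-36 + 36)) + 13822 = (121 + 0) + 13822 = 121 + 13822 = 13943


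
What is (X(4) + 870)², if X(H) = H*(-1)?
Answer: 749956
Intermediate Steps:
X(H) = -H
(X(4) + 870)² = (-1*4 + 870)² = (-4 + 870)² = 866² = 749956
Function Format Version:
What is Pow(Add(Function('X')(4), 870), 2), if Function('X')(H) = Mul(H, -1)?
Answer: 749956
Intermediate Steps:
Function('X')(H) = Mul(-1, H)
Pow(Add(Function('X')(4), 870), 2) = Pow(Add(Mul(-1, 4), 870), 2) = Pow(Add(-4, 870), 2) = Pow(866, 2) = 749956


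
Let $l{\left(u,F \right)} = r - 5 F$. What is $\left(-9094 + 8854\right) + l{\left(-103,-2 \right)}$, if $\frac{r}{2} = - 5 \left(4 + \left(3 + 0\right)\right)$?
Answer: $-300$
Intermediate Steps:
$r = -70$ ($r = 2 \left(- 5 \left(4 + \left(3 + 0\right)\right)\right) = 2 \left(- 5 \left(4 + 3\right)\right) = 2 \left(\left(-5\right) 7\right) = 2 \left(-35\right) = -70$)
$l{\left(u,F \right)} = -70 - 5 F$
$\left(-9094 + 8854\right) + l{\left(-103,-2 \right)} = \left(-9094 + 8854\right) - 60 = -240 + \left(-70 + 10\right) = -240 - 60 = -300$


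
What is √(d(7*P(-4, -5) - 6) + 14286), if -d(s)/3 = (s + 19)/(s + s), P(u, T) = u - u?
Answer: √57157/2 ≈ 119.54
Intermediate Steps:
P(u, T) = 0
d(s) = -3*(19 + s)/(2*s) (d(s) = -3*(s + 19)/(s + s) = -3*(19 + s)/(2*s))
√(d(7*P(-4, -5) - 6) + 14286) = √(3*(-19 - (7*0 - 6))/(2*(7*0 - 6)) + 14286) = √(3*(-19 - (0 - 6))/(2*(0 - 6)) + 14286) = √((3/2)*(-19 - 1*(-6))/(-6) + 14286) = √((3/2)*(-⅙)*(-19 + 6) + 14286) = √((3/2)*(-⅙)*(-13) + 14286) = √(13/4 + 14286) = √(57157/4) = √57157/2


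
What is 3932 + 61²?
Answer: 7653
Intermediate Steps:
3932 + 61² = 3932 + 3721 = 7653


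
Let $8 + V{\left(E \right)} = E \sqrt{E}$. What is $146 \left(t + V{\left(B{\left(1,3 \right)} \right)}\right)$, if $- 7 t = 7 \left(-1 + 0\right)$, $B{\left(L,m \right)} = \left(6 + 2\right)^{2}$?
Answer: $73730$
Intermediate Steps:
$B{\left(L,m \right)} = 64$ ($B{\left(L,m \right)} = 8^{2} = 64$)
$t = 1$ ($t = - \frac{7 \left(-1 + 0\right)}{7} = - \frac{7 \left(-1\right)}{7} = \left(- \frac{1}{7}\right) \left(-7\right) = 1$)
$V{\left(E \right)} = -8 + E^{\frac{3}{2}}$ ($V{\left(E \right)} = -8 + E \sqrt{E} = -8 + E^{\frac{3}{2}}$)
$146 \left(t + V{\left(B{\left(1,3 \right)} \right)}\right) = 146 \left(1 - \left(8 - 64^{\frac{3}{2}}\right)\right) = 146 \left(1 + \left(-8 + 512\right)\right) = 146 \left(1 + 504\right) = 146 \cdot 505 = 73730$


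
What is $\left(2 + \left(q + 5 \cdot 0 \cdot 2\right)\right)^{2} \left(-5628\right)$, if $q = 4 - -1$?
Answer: $-275772$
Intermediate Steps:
$q = 5$ ($q = 4 + 1 = 5$)
$\left(2 + \left(q + 5 \cdot 0 \cdot 2\right)\right)^{2} \left(-5628\right) = \left(2 + \left(5 + 5 \cdot 0 \cdot 2\right)\right)^{2} \left(-5628\right) = \left(2 + \left(5 + 0 \cdot 2\right)\right)^{2} \left(-5628\right) = \left(2 + \left(5 + 0\right)\right)^{2} \left(-5628\right) = \left(2 + 5\right)^{2} \left(-5628\right) = 7^{2} \left(-5628\right) = 49 \left(-5628\right) = -275772$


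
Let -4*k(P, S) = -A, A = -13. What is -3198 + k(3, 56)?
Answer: -12805/4 ≈ -3201.3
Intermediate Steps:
k(P, S) = -13/4 (k(P, S) = -(-1)*(-13)/4 = -1/4*13 = -13/4)
-3198 + k(3, 56) = -3198 - 13/4 = -12805/4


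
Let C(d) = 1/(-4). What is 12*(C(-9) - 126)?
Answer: -1515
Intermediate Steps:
C(d) = -1/4
12*(C(-9) - 126) = 12*(-1/4 - 126) = 12*(-505/4) = -1515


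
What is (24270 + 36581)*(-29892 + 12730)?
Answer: -1044324862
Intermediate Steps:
(24270 + 36581)*(-29892 + 12730) = 60851*(-17162) = -1044324862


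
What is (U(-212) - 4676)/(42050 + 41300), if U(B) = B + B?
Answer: -102/1667 ≈ -0.061188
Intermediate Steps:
U(B) = 2*B
(U(-212) - 4676)/(42050 + 41300) = (2*(-212) - 4676)/(42050 + 41300) = (-424 - 4676)/83350 = -5100*1/83350 = -102/1667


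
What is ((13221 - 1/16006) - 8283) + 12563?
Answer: 280121005/16006 ≈ 17501.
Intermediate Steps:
((13221 - 1/16006) - 8283) + 12563 = (211615325/16006 - 8283) + 12563 = 79037627/16006 + 12563 = 280121005/16006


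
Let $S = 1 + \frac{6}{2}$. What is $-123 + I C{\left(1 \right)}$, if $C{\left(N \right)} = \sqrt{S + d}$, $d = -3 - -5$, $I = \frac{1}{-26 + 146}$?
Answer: $-123 + \frac{\sqrt{6}}{120} \approx -122.98$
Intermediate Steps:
$I = \frac{1}{120} \approx 0.0083333$
$d = 2$ ($d = -3 + 5 = 2$)
$S = 4$ ($S = 1 + 6 \cdot \frac{1}{2} = 1 + 3 = 4$)
$C{\left(N \right)} = \sqrt{6}$ ($C{\left(N \right)} = \sqrt{4 + 2} = \sqrt{6}$)
$-123 + I C{\left(1 \right)} = -123 + \frac{\sqrt{6}}{120}$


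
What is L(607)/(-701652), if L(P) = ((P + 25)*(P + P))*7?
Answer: -191812/25059 ≈ -7.6544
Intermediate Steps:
L(P) = 14*P*(25 + P) (L(P) = ((25 + P)*(2*P))*7 = (2*P*(25 + P))*7 = 14*P*(25 + P))
L(607)/(-701652) = (14*607*(25 + 607))/(-701652) = (14*607*632)*(-1/701652) = 5370736*(-1/701652) = -191812/25059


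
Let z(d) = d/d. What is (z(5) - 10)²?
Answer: 81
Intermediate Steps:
z(d) = 1
(z(5) - 10)² = (1 - 10)² = (-9)² = 81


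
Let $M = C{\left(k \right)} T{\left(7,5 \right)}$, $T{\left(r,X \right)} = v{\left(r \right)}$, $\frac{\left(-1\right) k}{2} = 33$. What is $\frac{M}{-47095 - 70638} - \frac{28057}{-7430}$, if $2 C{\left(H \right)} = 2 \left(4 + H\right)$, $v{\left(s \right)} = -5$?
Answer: $\frac{3300931481}{874756190} \approx 3.7735$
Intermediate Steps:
$k = -66$ ($k = \left(-2\right) 33 = -66$)
$T{\left(r,X \right)} = -5$
$C{\left(H \right)} = 4 + H$ ($C{\left(H \right)} = \frac{2 \left(4 + H\right)}{2} = \frac{8 + 2 H}{2} = 4 + H$)
$M = 310$ ($M = \left(4 - 66\right) \left(-5\right) = \left(-62\right) \left(-5\right) = 310$)
$\frac{M}{-47095 - 70638} - \frac{28057}{-7430} = \frac{310}{-47095 - 70638} - \frac{28057}{-7430} = \frac{310}{-117733} - - \frac{28057}{7430} = 310 \left(- \frac{1}{117733}\right) + \frac{28057}{7430} = - \frac{310}{117733} + \frac{28057}{7430} = \frac{3300931481}{874756190}$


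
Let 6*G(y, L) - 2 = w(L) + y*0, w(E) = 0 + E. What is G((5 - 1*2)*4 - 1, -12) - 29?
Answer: -92/3 ≈ -30.667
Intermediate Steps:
w(E) = E
G(y, L) = ⅓ + L/6 (G(y, L) = ⅓ + (L + y*0)/6 = ⅓ + (L + 0)/6 = ⅓ + L/6)
G((5 - 1*2)*4 - 1, -12) - 29 = (⅓ + (⅙)*(-12)) - 29 = (⅓ - 2) - 29 = -5/3 - 29 = -92/3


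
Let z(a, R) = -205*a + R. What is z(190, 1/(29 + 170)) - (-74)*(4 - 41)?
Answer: -8295911/199 ≈ -41688.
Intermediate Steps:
z(a, R) = R - 205*a
z(190, 1/(29 + 170)) - (-74)*(4 - 41) = (1/(29 + 170) - 205*190) - (-74)*(4 - 41) = (1/199 - 38950) - (-74)*(-37) = (1/199 - 38950) - 1*2738 = -7751049/199 - 2738 = -8295911/199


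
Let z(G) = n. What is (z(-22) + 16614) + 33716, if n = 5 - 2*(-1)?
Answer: 50337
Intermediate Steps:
n = 7 (n = 5 + 2 = 7)
z(G) = 7
(z(-22) + 16614) + 33716 = (7 + 16614) + 33716 = 16621 + 33716 = 50337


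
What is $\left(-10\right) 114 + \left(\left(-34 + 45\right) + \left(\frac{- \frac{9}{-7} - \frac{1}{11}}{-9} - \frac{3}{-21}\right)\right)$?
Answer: $- \frac{111770}{99} \approx -1129.0$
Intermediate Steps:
$\left(-10\right) 114 + \left(\left(-34 + 45\right) + \left(\frac{- \frac{9}{-7} - \frac{1}{11}}{-9} - \frac{3}{-21}\right)\right) = -1140 + \left(11 + \left(\left(\left(-9\right) \left(- \frac{1}{7}\right) - \frac{1}{11}\right) \left(- \frac{1}{9}\right) - - \frac{1}{7}\right)\right) = -1140 + \left(11 + \left(\left(\frac{9}{7} - \frac{1}{11}\right) \left(- \frac{1}{9}\right) + \frac{1}{7}\right)\right) = -1140 + \left(11 + \left(\frac{92}{77} \left(- \frac{1}{9}\right) + \frac{1}{7}\right)\right) = -1140 + \left(11 + \left(- \frac{92}{693} + \frac{1}{7}\right)\right) = -1140 + \left(11 + \frac{1}{99}\right) = -1140 + \frac{1090}{99} = - \frac{111770}{99}$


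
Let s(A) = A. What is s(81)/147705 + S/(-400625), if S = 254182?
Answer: -2500766779/3944954375 ≈ -0.63391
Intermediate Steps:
s(81)/147705 + S/(-400625) = 81/147705 + 254182/(-400625) = 81*(1/147705) + 254182*(-1/400625) = 27/49235 - 254182/400625 = -2500766779/3944954375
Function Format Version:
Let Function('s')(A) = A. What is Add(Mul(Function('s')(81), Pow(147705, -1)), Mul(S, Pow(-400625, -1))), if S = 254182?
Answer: Rational(-2500766779, 3944954375) ≈ -0.63391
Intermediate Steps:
Add(Mul(Function('s')(81), Pow(147705, -1)), Mul(S, Pow(-400625, -1))) = Add(Mul(81, Pow(147705, -1)), Mul(254182, Pow(-400625, -1))) = Add(Mul(81, Rational(1, 147705)), Mul(254182, Rational(-1, 400625))) = Add(Rational(27, 49235), Rational(-254182, 400625)) = Rational(-2500766779, 3944954375)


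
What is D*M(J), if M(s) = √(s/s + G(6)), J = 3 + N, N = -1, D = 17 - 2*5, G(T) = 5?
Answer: 7*√6 ≈ 17.146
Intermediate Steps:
D = 7 (D = 17 - 10 = 7)
J = 2 (J = 3 - 1 = 2)
M(s) = √6 (M(s) = √(s/s + 5) = √(1 + 5) = √6)
D*M(J) = 7*√6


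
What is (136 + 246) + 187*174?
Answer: 32920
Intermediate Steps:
(136 + 246) + 187*174 = 382 + 32538 = 32920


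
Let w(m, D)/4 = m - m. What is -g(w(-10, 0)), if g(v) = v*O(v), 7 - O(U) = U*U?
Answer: 0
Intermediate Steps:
O(U) = 7 - U² (O(U) = 7 - U*U = 7 - U²)
w(m, D) = 0 (w(m, D) = 4*(m - m) = 4*0 = 0)
g(v) = v*(7 - v²)
-g(w(-10, 0)) = -0*(7 - 1*0²) = -0*(7 - 1*0) = -0*(7 + 0) = -0*7 = -1*0 = 0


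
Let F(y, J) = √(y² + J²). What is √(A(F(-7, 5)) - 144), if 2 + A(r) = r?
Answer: √(-146 + √74) ≈ 11.722*I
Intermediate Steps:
F(y, J) = √(J² + y²)
A(r) = -2 + r
√(A(F(-7, 5)) - 144) = √((-2 + √(5² + (-7)²)) - 144) = √((-2 + √(25 + 49)) - 144) = √((-2 + √74) - 144) = √(-146 + √74)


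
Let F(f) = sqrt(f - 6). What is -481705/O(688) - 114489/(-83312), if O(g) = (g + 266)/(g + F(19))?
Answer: -13805286982987/39739824 - 481705*sqrt(13)/954 ≈ -3.4921e+5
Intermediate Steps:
F(f) = sqrt(-6 + f)
O(g) = (266 + g)/(g + sqrt(13)) (O(g) = (g + 266)/(g + sqrt(-6 + 19)) = (266 + g)/(g + sqrt(13)))
-481705/O(688) - 114489/(-83312) = -481705*(688 + sqrt(13))/(266 + 688) - 114489/(-83312) = -(165706520/477 + 481705*sqrt(13)/954) - 114489*(-1/83312) = -(165706520/477 + 481705*sqrt(13)/954) + 114489/83312 = -481705*(344/477 + sqrt(13)/954) + 114489/83312 = (-165706520/477 - 481705*sqrt(13)/954) + 114489/83312 = -13805286982987/39739824 - 481705*sqrt(13)/954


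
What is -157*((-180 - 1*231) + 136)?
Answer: 43175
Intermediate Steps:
-157*((-180 - 1*231) + 136) = -157*((-180 - 231) + 136) = -157*(-411 + 136) = -157*(-275) = 43175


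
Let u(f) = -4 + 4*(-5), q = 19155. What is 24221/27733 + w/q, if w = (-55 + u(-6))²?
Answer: 637034908/531225615 ≈ 1.1992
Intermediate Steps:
u(f) = -24 (u(f) = -4 - 20 = -24)
w = 6241 (w = (-55 - 24)² = (-79)² = 6241)
24221/27733 + w/q = 24221/27733 + 6241/19155 = 637034908/531225615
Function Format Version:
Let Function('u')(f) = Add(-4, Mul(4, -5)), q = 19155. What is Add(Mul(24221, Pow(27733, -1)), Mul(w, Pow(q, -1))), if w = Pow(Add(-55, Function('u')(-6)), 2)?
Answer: Rational(637034908, 531225615) ≈ 1.1992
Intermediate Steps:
Function('u')(f) = -24 (Function('u')(f) = Add(-4, -20) = -24)
w = 6241 (w = Pow(Add(-55, -24), 2) = Pow(-79, 2) = 6241)
Add(Mul(24221, Pow(27733, -1)), Mul(w, Pow(q, -1))) = Add(Mul(24221, Pow(27733, -1)), Mul(6241, Pow(19155, -1))) = Add(Mul(24221, Rational(1, 27733)), Mul(6241, Rational(1, 19155))) = Add(Rational(24221, 27733), Rational(6241, 19155)) = Rational(637034908, 531225615)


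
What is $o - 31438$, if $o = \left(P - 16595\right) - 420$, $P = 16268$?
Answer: $-32185$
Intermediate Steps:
$o = -747$ ($o = \left(16268 - 16595\right) - 420 = -327 - 420 = -747$)
$o - 31438 = -747 - 31438 = -32185$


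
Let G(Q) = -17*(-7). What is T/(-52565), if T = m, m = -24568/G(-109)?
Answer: 24568/6255235 ≈ 0.0039276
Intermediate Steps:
G(Q) = 119
m = -24568/119 ≈ -206.45
T = -24568/119 ≈ -206.45
T/(-52565) = -24568/119/(-52565) = -24568/119*(-1/52565) = 24568/6255235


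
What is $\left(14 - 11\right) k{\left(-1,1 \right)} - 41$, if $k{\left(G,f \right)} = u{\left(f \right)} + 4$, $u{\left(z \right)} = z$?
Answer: $-26$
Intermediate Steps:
$k{\left(G,f \right)} = 4 + f$ ($k{\left(G,f \right)} = f + 4 = 4 + f$)
$\left(14 - 11\right) k{\left(-1,1 \right)} - 41 = \left(14 - 11\right) \left(4 + 1\right) - 41 = 3 \cdot 5 - 41 = 15 - 41 = -26$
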